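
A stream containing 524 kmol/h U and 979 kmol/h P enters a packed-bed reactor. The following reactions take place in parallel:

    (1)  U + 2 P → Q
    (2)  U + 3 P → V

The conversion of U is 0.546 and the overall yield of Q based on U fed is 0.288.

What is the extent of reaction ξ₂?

ξ₂ = 135 kmol/h

Yield of Q: 1ξ₁ / 524 = 0.288 → ξ₁ = 150.9 kmol/h.
Conversion of U: 1ξ₁ + 1ξ₂ = 0.546 × 524 = 286.1 → ξ₂ = 135.2 kmol/h.
Outlet amounts (n = n₀ + Σ ν·ξ):
  U: 524 − 1(150.9) − 1(135.2) = 237.9
  P: 979 − 2(150.9) − 3(135.2) = 271.6
  Q: 0 + 1(150.9) = 150.9
  V: 0 + 1(135.2) = 135.2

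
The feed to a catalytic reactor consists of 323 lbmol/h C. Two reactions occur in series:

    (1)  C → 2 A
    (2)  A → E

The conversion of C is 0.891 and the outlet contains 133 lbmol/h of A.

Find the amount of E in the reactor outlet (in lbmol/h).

443 lbmol/h

Conversion of C: C consumed = 1ξ₁ = 0.891 × 323 → ξ₁ = 287.8 lbmol/h.
A balance: n_A = 0 + 2ξ₁ − 1ξ₂ = 133 → ξ₂ = (2·287.8 − 133)/1 = 442.6 lbmol/h.
Outlet amounts (n = n₀ + Σ ν·ξ):
  C: 323 − 1(287.8) = 35.21
  A: 0 + 2(287.8) − 1(442.6) = 133
  E: 0 + 1(442.6) = 442.6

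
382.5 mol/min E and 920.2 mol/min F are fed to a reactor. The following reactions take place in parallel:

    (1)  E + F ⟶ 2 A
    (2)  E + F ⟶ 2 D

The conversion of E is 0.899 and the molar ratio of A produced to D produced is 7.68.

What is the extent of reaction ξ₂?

ξ₂ = 39.6 mol/min

Conversion of E: E consumed = 0.899 × 382.5 = 343.9 mol/min = 1ξ₁ + 1ξ₂.
Selectivity: 2ξ₁ / (2ξ₂) = 7.68 → ξ₁ = 7.68 ξ₂.
Substitute: (1·7.68 + 1) ξ₂ = 343.9 → ξ₂ = 39.62 mol/min, ξ₁ = 304.3 mol/min.
Outlet amounts (n = n₀ + Σ ν·ξ):
  E: 382.5 − 1(304.3) − 1(39.62) = 38.63
  F: 920.2 − 1(304.3) − 1(39.62) = 576.3
  A: 0 + 2(304.3) = 608.5
  D: 0 + 2(39.62) = 79.23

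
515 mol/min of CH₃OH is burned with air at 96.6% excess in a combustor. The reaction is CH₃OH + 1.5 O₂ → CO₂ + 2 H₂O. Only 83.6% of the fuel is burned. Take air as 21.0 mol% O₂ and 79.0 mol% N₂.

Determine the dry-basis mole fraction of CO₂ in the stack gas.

0.0606

Stoichiometric O₂ = 1.5 × 515 = 772.5 mol/min; O₂ fed = 772.5 × 1.966 = 1519 mol/min.
N₂ fed = 1519 × 79/21 = 5713 mol/min.
Fuel reacted = 0.836 × 515 → ξ = 430.5 mol/min.
Outlet (n = n₀ + ν ξ):
  CH₃OH: 515 − 1(430.5) = 84.46
  O₂: 1519 − 1.5(430.5) = 872.9
  N₂: 5713 (inert)
  CO₂: 0 + 1(430.5) = 430.5
  H₂O: 0 + 2(430.5) = 861.1
Dry total = 7101 mol/min; y_CO₂ (dry) = 430.5 / 7101 = 0.06063.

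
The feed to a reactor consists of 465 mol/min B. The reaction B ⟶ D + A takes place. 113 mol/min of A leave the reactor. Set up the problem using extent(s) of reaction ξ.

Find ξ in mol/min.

For A: n = n₀ + 1ξ → 113 = 0 + 1ξ, giving ξ = 113 mol/min.
Outlet amounts (n = n₀ + ν ξ):
  B: 465 − 1(113) = 352
  D: 0 + 1(113) = 113
  A: 0 + 1(113) = 113

ξ = 113 mol/min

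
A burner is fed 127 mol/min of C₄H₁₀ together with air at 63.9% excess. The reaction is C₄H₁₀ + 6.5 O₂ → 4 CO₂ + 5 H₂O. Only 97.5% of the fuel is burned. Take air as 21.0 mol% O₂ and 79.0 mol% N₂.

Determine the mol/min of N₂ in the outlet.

5090 mol/min

Stoichiometric O₂ = 6.5 × 127 = 825.5 mol/min; O₂ fed = 825.5 × 1.639 = 1353 mol/min.
N₂ fed = 1353 × 79/21 = 5090 mol/min.
Fuel reacted = 0.975 × 127 → ξ = 123.8 mol/min.
Outlet (n = n₀ + ν ξ):
  C₄H₁₀: 127 − 1(123.8) = 3.175
  O₂: 1353 − 6.5(123.8) = 548.1
  N₂: 5090 (inert)
  CO₂: 0 + 4(123.8) = 495.3
  H₂O: 0 + 5(123.8) = 619.1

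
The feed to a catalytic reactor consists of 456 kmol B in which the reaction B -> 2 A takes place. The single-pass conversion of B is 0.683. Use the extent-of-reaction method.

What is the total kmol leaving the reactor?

B reacted = 0.683 × 456 = 311.4 kmol; ν_B = −1, so ξ = 311.4/1 = 311.4 kmol.
Outlet amounts (n = n₀ + ν ξ):
  B: 456 − 1(311.4) = 144.6
  A: 0 + 2(311.4) = 622.9
Total out = 144.6 + 622.9 = 767.4 kmol.

767 kmol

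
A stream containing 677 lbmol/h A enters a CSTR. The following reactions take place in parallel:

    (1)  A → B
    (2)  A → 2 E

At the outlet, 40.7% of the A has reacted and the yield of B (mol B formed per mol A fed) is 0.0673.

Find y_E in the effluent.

0.507

Yield of B: 1ξ₁ / 677 = 0.0673 → ξ₁ = 45.56 lbmol/h.
Conversion of A: 1ξ₁ + 1ξ₂ = 0.407 × 677 = 275.5 → ξ₂ = 230 lbmol/h.
Outlet amounts (n = n₀ + Σ ν·ξ):
  A: 677 − 1(45.56) − 1(230) = 401.5
  B: 0 + 1(45.56) = 45.56
  E: 0 + 2(230) = 460
Total out = 907 lbmol/h; y_E = 460 / 907 = 0.5071.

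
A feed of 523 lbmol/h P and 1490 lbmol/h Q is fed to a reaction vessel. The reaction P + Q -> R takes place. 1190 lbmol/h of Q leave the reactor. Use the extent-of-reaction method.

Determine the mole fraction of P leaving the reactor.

0.13

For Q: n = n₀ − 1ξ → 1190 = 1490 − 1ξ, giving ξ = 300 lbmol/h.
Outlet amounts (n = n₀ + ν ξ):
  P: 523 − 1(300) = 223
  Q: 1490 − 1(300) = 1190
  R: 0 + 1(300) = 300
Total out = 1713 lbmol/h; y_P = 223 / 1713 = 0.1302.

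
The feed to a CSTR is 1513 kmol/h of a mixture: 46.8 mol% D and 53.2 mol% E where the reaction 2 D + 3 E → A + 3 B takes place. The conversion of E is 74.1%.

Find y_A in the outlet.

0.151

E reacted = 0.741 × 804.9 = 596.4 kmol/h; ν_E = −3, so ξ = 596.4/3 = 198.8 kmol/h.
Outlet amounts (n = n₀ + ν ξ):
  D: 708.1 − 2(198.8) = 310.5
  E: 804.9 − 3(198.8) = 208.5
  A: 0 + 1(198.8) = 198.8
  B: 0 + 3(198.8) = 596.4
Total out = 1314 kmol/h; y_A = 198.8 / 1314 = 0.1513.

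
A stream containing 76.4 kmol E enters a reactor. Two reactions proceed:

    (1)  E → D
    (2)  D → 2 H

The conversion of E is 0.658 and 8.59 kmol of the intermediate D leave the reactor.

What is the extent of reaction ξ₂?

Conversion of E: E consumed = 1ξ₁ = 0.658 × 76.4 → ξ₁ = 50.27 kmol.
D balance: n_D = 0 + 1ξ₁ − 1ξ₂ = 8.59 → ξ₂ = (1·50.27 − 8.59)/1 = 41.68 kmol.
Outlet amounts (n = n₀ + Σ ν·ξ):
  E: 76.4 − 1(50.27) = 26.13
  D: 0 + 1(50.27) − 1(41.68) = 8.59
  H: 0 + 2(41.68) = 83.36

ξ₂ = 41.7 kmol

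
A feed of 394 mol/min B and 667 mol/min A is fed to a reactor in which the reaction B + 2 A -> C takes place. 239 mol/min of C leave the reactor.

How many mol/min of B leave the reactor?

155 mol/min

For C: n = n₀ + 1ξ → 239 = 0 + 1ξ, giving ξ = 239 mol/min.
Outlet amounts (n = n₀ + ν ξ):
  B: 394 − 1(239) = 155
  A: 667 − 2(239) = 189
  C: 0 + 1(239) = 239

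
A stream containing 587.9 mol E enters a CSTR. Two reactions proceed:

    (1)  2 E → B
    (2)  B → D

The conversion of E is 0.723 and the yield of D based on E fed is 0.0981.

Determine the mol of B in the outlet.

Conversion of E: E consumed = 2ξ₁ = 0.723 × 587.9 → ξ₁ = 212.5 mol.
Yield of D: 1ξ₂ / 587.9 = 0.0981 → ξ₂ = 57.67 mol.
Outlet amounts (n = n₀ + Σ ν·ξ):
  E: 587.9 − 2(212.5) = 162.8
  B: 0 + 1(212.5) − 1(57.67) = 154.9
  D: 0 + 1(57.67) = 57.67

155 mol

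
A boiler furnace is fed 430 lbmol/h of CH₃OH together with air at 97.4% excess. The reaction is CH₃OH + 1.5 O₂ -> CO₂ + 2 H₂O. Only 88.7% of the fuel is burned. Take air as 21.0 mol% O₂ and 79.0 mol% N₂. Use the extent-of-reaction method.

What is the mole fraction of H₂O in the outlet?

0.114

Stoichiometric O₂ = 1.5 × 430 = 645 lbmol/h; O₂ fed = 645 × 1.974 = 1273 lbmol/h.
N₂ fed = 1273 × 79/21 = 4790 lbmol/h.
Fuel reacted = 0.887 × 430 → ξ = 381.4 lbmol/h.
Outlet (n = n₀ + ν ξ):
  CH₃OH: 430 − 1(381.4) = 48.59
  O₂: 1273 − 1.5(381.4) = 701.1
  N₂: 4790 (inert)
  CO₂: 0 + 1(381.4) = 381.4
  H₂O: 0 + 2(381.4) = 762.8
Total out = 6684 lbmol/h; y_H₂O = 762.8 / 6684 = 0.1141.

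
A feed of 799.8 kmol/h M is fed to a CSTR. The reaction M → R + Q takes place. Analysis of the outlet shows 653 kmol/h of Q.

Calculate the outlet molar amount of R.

For Q: n = n₀ + 1ξ → 653 = 0 + 1ξ, giving ξ = 653 kmol/h.
Outlet amounts (n = n₀ + ν ξ):
  M: 799.8 − 1(653) = 146.8
  R: 0 + 1(653) = 653
  Q: 0 + 1(653) = 653

653 kmol/h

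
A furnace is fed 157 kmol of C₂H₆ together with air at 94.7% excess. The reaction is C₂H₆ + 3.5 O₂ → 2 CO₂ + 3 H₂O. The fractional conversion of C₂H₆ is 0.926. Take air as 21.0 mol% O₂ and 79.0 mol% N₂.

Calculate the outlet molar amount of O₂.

Stoichiometric O₂ = 3.5 × 157 = 549.5 kmol; O₂ fed = 549.5 × 1.947 = 1070 kmol.
N₂ fed = 1070 × 79/21 = 4025 kmol.
Fuel reacted = 0.926 × 157 → ξ = 145.4 kmol.
Outlet (n = n₀ + ν ξ):
  C₂H₆: 157 − 1(145.4) = 11.62
  O₂: 1070 − 3.5(145.4) = 561
  N₂: 4025 (inert)
  CO₂: 0 + 2(145.4) = 290.8
  H₂O: 0 + 3(145.4) = 436.1

561 kmol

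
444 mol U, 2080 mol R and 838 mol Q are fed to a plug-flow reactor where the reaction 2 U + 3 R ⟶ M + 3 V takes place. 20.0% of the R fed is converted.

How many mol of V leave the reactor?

R reacted = 0.2 × 2080 = 416 mol; ν_R = −3, so ξ = 416/3 = 138.7 mol.
Outlet amounts (n = n₀ + ν ξ):
  U: 444 − 2(138.7) = 166.7
  R: 2080 − 3(138.7) = 1664
  M: 0 + 1(138.7) = 138.7
  V: 0 + 3(138.7) = 416
  Q: 838 (inert)

416 mol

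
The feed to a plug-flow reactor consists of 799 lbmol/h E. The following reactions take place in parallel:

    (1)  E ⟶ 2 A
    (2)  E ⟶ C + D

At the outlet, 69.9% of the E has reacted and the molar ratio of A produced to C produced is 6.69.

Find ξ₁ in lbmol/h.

Conversion of E: E consumed = 0.699 × 799 = 558.5 lbmol/h = 1ξ₁ + 1ξ₂.
Selectivity: 2ξ₁ / (1ξ₂) = 6.69 → ξ₁ = 3.345 ξ₂.
Substitute: (1·3.345 + 1) ξ₂ = 558.5 → ξ₂ = 128.5 lbmol/h, ξ₁ = 430 lbmol/h.
Outlet amounts (n = n₀ + Σ ν·ξ):
  E: 799 − 1(430) − 1(128.5) = 240.5
  A: 0 + 2(430) = 859.9
  C: 0 + 1(128.5) = 128.5
  D: 0 + 1(128.5) = 128.5

ξ₁ = 430 lbmol/h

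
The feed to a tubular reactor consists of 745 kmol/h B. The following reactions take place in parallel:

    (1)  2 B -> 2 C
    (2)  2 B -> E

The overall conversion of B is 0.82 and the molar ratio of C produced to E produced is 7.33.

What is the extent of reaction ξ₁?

Conversion of B: B consumed = 0.82 × 745 = 610.9 kmol/h = 2ξ₁ + 2ξ₂.
Selectivity: 2ξ₁ / (1ξ₂) = 7.33 → ξ₁ = 3.665 ξ₂.
Substitute: (2·3.665 + 2) ξ₂ = 610.9 → ξ₂ = 65.48 kmol/h, ξ₁ = 240 kmol/h.
Outlet amounts (n = n₀ + Σ ν·ξ):
  B: 745 − 2(240) − 2(65.48) = 134.1
  C: 0 + 2(240) = 479.9
  E: 0 + 1(65.48) = 65.48

ξ₁ = 240 kmol/h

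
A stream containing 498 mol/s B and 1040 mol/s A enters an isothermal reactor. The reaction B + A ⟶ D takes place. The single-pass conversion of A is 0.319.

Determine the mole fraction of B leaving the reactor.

A reacted = 0.319 × 1040 = 331.8 mol/s; ν_A = −1, so ξ = 331.8/1 = 331.8 mol/s.
Outlet amounts (n = n₀ + ν ξ):
  B: 498 − 1(331.8) = 166.2
  A: 1040 − 1(331.8) = 708.2
  D: 0 + 1(331.8) = 331.8
Total out = 1206 mol/s; y_B = 166.2 / 1206 = 0.1378.

0.138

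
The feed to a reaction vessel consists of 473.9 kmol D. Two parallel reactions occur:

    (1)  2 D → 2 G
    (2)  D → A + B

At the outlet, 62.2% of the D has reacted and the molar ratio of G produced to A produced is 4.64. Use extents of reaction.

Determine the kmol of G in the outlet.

243 kmol

Conversion of D: D consumed = 0.622 × 473.9 = 294.8 kmol = 2ξ₁ + 1ξ₂.
Selectivity: 2ξ₁ / (1ξ₂) = 4.64 → ξ₁ = 2.32 ξ₂.
Substitute: (2·2.32 + 1) ξ₂ = 294.8 → ξ₂ = 52.26 kmol, ξ₁ = 121.3 kmol.
Outlet amounts (n = n₀ + Σ ν·ξ):
  D: 473.9 − 2(121.3) − 1(52.26) = 179.1
  G: 0 + 2(121.3) = 242.5
  A: 0 + 1(52.26) = 52.26
  B: 0 + 1(52.26) = 52.26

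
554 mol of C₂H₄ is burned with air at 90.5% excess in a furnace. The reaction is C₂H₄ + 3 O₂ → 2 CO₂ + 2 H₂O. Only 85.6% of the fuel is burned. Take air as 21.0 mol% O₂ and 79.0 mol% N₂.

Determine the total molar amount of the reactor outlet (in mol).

Stoichiometric O₂ = 3 × 554 = 1662 mol; O₂ fed = 1662 × 1.905 = 3166 mol.
N₂ fed = 3166 × 79/21 = 11910 mol.
Fuel reacted = 0.856 × 554 → ξ = 474.2 mol.
Outlet (n = n₀ + ν ξ):
  C₂H₄: 554 − 1(474.2) = 79.78
  O₂: 3166 − 3(474.2) = 1743
  N₂: 11910 (inert)
  CO₂: 0 + 2(474.2) = 948.4
  H₂O: 0 + 2(474.2) = 948.4
Total out = 79.78 + 1743 + 11910 + 948.4 + 948.4 = 15630 mol.

15600 mol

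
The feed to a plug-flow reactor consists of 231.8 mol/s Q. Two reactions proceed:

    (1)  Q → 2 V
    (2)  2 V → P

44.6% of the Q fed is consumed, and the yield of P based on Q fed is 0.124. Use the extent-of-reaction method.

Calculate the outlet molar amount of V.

Conversion of Q: Q consumed = 1ξ₁ = 0.446 × 231.8 → ξ₁ = 103.4 mol/s.
Yield of P: 1ξ₂ / 231.8 = 0.124 → ξ₂ = 28.74 mol/s.
Outlet amounts (n = n₀ + Σ ν·ξ):
  Q: 231.8 − 1(103.4) = 128.4
  V: 0 + 2(103.4) − 2(28.74) = 149.3
  P: 0 + 1(28.74) = 28.74

149 mol/s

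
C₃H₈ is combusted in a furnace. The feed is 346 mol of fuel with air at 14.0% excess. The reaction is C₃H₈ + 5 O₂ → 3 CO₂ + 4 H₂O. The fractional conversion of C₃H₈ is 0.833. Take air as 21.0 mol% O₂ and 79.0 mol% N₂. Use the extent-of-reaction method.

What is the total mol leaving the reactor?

10000 mol

Stoichiometric O₂ = 5 × 346 = 1730 mol; O₂ fed = 1730 × 1.140 = 1972 mol.
N₂ fed = 1972 × 79/21 = 7419 mol.
Fuel reacted = 0.833 × 346 → ξ = 288.2 mol.
Outlet (n = n₀ + ν ξ):
  C₃H₈: 346 − 1(288.2) = 57.78
  O₂: 1972 − 5(288.2) = 531.1
  N₂: 7419 (inert)
  CO₂: 0 + 3(288.2) = 864.7
  H₂O: 0 + 4(288.2) = 1153
Total out = 57.78 + 531.1 + 7419 + 864.7 + 1153 = 10030 mol.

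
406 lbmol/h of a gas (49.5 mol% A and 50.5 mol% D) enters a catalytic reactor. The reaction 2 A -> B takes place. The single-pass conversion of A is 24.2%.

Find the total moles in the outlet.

382 lbmol/h

A reacted = 0.242 × 201 = 48.63 lbmol/h; ν_A = −2, so ξ = 48.63/2 = 24.32 lbmol/h.
Outlet amounts (n = n₀ + ν ξ):
  A: 201 − 2(24.32) = 152.3
  B: 0 + 1(24.32) = 24.32
  D: 205 (inert)
Total out = 152.3 + 24.32 + 205 = 381.7 lbmol/h.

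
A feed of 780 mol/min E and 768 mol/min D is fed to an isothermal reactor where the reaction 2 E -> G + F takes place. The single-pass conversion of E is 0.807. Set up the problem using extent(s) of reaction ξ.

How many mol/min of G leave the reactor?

E reacted = 0.807 × 780 = 629.5 mol/min; ν_E = −2, so ξ = 629.5/2 = 314.7 mol/min.
Outlet amounts (n = n₀ + ν ξ):
  E: 780 − 2(314.7) = 150.5
  G: 0 + 1(314.7) = 314.7
  F: 0 + 1(314.7) = 314.7
  D: 768 (inert)

315 mol/min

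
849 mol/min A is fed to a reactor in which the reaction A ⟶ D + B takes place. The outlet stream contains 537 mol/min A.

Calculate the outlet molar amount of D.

312 mol/min

For A: n = n₀ − 1ξ → 537 = 849 − 1ξ, giving ξ = 312 mol/min.
Outlet amounts (n = n₀ + ν ξ):
  A: 849 − 1(312) = 537
  D: 0 + 1(312) = 312
  B: 0 + 1(312) = 312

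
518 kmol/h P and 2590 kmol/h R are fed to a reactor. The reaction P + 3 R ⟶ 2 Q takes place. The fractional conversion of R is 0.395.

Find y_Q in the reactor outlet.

0.281

R reacted = 0.395 × 2590 = 1023 kmol/h; ν_R = −3, so ξ = 1023/3 = 341 kmol/h.
Outlet amounts (n = n₀ + ν ξ):
  P: 518 − 1(341) = 177
  R: 2590 − 3(341) = 1567
  Q: 0 + 2(341) = 682
Total out = 2426 kmol/h; y_Q = 682 / 2426 = 0.2811.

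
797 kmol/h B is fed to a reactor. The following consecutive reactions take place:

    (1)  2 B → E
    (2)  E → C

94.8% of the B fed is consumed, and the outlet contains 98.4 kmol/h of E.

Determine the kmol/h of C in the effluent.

279 kmol/h

Conversion of B: B consumed = 2ξ₁ = 0.948 × 797 → ξ₁ = 377.8 kmol/h.
E balance: n_E = 0 + 1ξ₁ − 1ξ₂ = 98.4 → ξ₂ = (1·377.8 − 98.4)/1 = 279.4 kmol/h.
Outlet amounts (n = n₀ + Σ ν·ξ):
  B: 797 − 2(377.8) = 41.44
  E: 0 + 1(377.8) − 1(279.4) = 98.4
  C: 0 + 1(279.4) = 279.4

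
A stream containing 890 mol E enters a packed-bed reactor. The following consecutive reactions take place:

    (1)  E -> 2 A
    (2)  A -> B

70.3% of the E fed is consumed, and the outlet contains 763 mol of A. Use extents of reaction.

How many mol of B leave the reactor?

488 mol

Conversion of E: E consumed = 1ξ₁ = 0.703 × 890 → ξ₁ = 625.7 mol.
A balance: n_A = 0 + 2ξ₁ − 1ξ₂ = 763 → ξ₂ = (2·625.7 − 763)/1 = 488.3 mol.
Outlet amounts (n = n₀ + Σ ν·ξ):
  E: 890 − 1(625.7) = 264.3
  A: 0 + 2(625.7) − 1(488.3) = 763
  B: 0 + 1(488.3) = 488.3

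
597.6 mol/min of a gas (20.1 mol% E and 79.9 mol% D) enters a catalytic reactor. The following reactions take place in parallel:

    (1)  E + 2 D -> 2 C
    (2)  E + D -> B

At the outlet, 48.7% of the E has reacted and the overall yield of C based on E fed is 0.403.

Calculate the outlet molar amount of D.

Yield of C: 2ξ₁ / 120.1 = 0.403 → ξ₁ = 24.2 mol/min.
Conversion of E: 1ξ₁ + 1ξ₂ = 0.487 × 120.1 = 58.5 → ξ₂ = 34.29 mol/min.
Outlet amounts (n = n₀ + Σ ν·ξ):
  E: 120.1 − 1(24.2) − 1(34.29) = 61.62
  D: 477.5 − 2(24.2) − 1(34.29) = 394.8
  C: 0 + 2(24.2) = 48.41
  B: 0 + 1(34.29) = 34.29

395 mol/min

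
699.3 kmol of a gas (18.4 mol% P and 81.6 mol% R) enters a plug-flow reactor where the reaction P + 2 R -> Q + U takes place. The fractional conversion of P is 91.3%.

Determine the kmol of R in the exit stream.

336 kmol

P reacted = 0.913 × 128.7 = 117.5 kmol; ν_P = −1, so ξ = 117.5/1 = 117.5 kmol.
Outlet amounts (n = n₀ + ν ξ):
  P: 128.7 − 1(117.5) = 11.19
  R: 570.6 − 2(117.5) = 335.7
  Q: 0 + 1(117.5) = 117.5
  U: 0 + 1(117.5) = 117.5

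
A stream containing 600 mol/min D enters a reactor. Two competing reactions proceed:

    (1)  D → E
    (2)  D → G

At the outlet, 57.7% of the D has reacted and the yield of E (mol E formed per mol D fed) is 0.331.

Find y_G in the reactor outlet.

Yield of E: 1ξ₁ / 600 = 0.331 → ξ₁ = 198.6 mol/min.
Conversion of D: 1ξ₁ + 1ξ₂ = 0.577 × 600 = 346.2 → ξ₂ = 147.6 mol/min.
Outlet amounts (n = n₀ + Σ ν·ξ):
  D: 600 − 1(198.6) − 1(147.6) = 253.8
  E: 0 + 1(198.6) = 198.6
  G: 0 + 1(147.6) = 147.6
Total out = 600 mol/min; y_G = 147.6 / 600 = 0.246.

0.246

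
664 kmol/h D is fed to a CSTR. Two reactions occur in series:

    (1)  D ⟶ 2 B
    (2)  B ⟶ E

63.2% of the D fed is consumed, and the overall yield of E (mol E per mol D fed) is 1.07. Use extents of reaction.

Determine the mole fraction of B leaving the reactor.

0.119

Conversion of D: D consumed = 1ξ₁ = 0.632 × 664 → ξ₁ = 419.6 kmol/h.
Yield of E: 1ξ₂ / 664 = 1.07 → ξ₂ = 710.5 kmol/h.
Outlet amounts (n = n₀ + Σ ν·ξ):
  D: 664 − 1(419.6) = 244.4
  B: 0 + 2(419.6) − 1(710.5) = 128.8
  E: 0 + 1(710.5) = 710.5
Total out = 1084 kmol/h; y_B = 128.8 / 1084 = 0.1189.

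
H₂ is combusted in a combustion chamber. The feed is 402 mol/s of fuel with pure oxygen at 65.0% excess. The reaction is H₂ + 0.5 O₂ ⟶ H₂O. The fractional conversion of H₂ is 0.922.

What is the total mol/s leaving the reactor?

548 mol/s

Stoichiometric O₂ = 0.5 × 402 = 201 mol/s; O₂ fed = 201 × 1.650 = 331.6 mol/s.
Fuel reacted = 0.922 × 402 → ξ = 370.6 mol/s.
Outlet (n = n₀ + ν ξ):
  H₂: 402 − 1(370.6) = 31.36
  O₂: 331.6 − 0.5(370.6) = 146.3
  H₂O: 0 + 1(370.6) = 370.6
Total out = 31.36 + 146.3 + 370.6 = 548.3 mol/s.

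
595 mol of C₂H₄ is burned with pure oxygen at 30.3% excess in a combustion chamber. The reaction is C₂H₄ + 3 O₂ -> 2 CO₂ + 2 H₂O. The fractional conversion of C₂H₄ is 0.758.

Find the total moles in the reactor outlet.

Stoichiometric O₂ = 3 × 595 = 1785 mol; O₂ fed = 1785 × 1.303 = 2326 mol.
Fuel reacted = 0.758 × 595 → ξ = 451 mol.
Outlet (n = n₀ + ν ξ):
  C₂H₄: 595 − 1(451) = 144
  O₂: 2326 − 3(451) = 972.8
  CO₂: 0 + 2(451) = 902
  H₂O: 0 + 2(451) = 902
Total out = 144 + 972.8 + 902 + 902 = 2921 mol.

2920 mol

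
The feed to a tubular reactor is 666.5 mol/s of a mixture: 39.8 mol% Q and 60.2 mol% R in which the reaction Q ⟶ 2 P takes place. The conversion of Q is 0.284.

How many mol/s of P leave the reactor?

Q reacted = 0.284 × 265.3 = 75.34 mol/s; ν_Q = −1, so ξ = 75.34/1 = 75.34 mol/s.
Outlet amounts (n = n₀ + ν ξ):
  Q: 265.3 − 1(75.34) = 189.9
  P: 0 + 2(75.34) = 150.7
  R: 401.2 (inert)

151 mol/s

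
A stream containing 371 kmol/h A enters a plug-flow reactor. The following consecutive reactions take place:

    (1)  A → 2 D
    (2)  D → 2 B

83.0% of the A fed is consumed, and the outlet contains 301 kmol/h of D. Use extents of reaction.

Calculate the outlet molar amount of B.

630 kmol/h

Conversion of A: A consumed = 1ξ₁ = 0.83 × 371 → ξ₁ = 307.9 kmol/h.
D balance: n_D = 0 + 2ξ₁ − 1ξ₂ = 301 → ξ₂ = (2·307.9 − 301)/1 = 314.9 kmol/h.
Outlet amounts (n = n₀ + Σ ν·ξ):
  A: 371 − 1(307.9) = 63.07
  D: 0 + 2(307.9) − 1(314.9) = 301
  B: 0 + 2(314.9) = 629.7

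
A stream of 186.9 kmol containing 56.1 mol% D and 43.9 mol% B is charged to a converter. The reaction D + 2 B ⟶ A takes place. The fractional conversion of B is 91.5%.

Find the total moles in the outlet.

B reacted = 0.915 × 82.05 = 75.07 kmol; ν_B = −2, so ξ = 75.07/2 = 37.54 kmol.
Outlet amounts (n = n₀ + ν ξ):
  D: 104.9 − 1(37.54) = 67.31
  B: 82.05 − 2(37.54) = 6.974
  A: 0 + 1(37.54) = 37.54
Total out = 67.31 + 6.974 + 37.54 = 111.8 kmol.

112 kmol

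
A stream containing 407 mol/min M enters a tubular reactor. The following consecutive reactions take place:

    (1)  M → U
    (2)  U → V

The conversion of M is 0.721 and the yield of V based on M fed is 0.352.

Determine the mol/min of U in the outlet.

Conversion of M: M consumed = 1ξ₁ = 0.721 × 407 → ξ₁ = 293.4 mol/min.
Yield of V: 1ξ₂ / 407 = 0.352 → ξ₂ = 143.3 mol/min.
Outlet amounts (n = n₀ + Σ ν·ξ):
  M: 407 − 1(293.4) = 113.6
  U: 0 + 1(293.4) − 1(143.3) = 150.2
  V: 0 + 1(143.3) = 143.3

150 mol/min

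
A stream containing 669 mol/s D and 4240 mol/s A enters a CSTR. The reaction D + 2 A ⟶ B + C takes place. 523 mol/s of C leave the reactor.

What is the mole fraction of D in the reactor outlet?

For C: n = n₀ + 1ξ → 523 = 0 + 1ξ, giving ξ = 523 mol/s.
Outlet amounts (n = n₀ + ν ξ):
  D: 669 − 1(523) = 146
  A: 4240 − 2(523) = 3194
  B: 0 + 1(523) = 523
  C: 0 + 1(523) = 523
Total out = 4386 mol/s; y_D = 146 / 4386 = 0.03329.

0.0333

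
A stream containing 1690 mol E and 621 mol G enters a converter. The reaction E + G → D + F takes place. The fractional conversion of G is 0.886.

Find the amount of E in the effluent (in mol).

1140 mol

G reacted = 0.886 × 621 = 550.2 mol; ν_G = −1, so ξ = 550.2/1 = 550.2 mol.
Outlet amounts (n = n₀ + ν ξ):
  E: 1690 − 1(550.2) = 1140
  G: 621 − 1(550.2) = 70.79
  D: 0 + 1(550.2) = 550.2
  F: 0 + 1(550.2) = 550.2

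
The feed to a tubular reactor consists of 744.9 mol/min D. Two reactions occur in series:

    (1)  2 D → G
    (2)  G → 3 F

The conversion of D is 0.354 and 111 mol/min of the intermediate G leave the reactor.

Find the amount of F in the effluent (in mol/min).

Conversion of D: D consumed = 2ξ₁ = 0.354 × 744.9 → ξ₁ = 131.8 mol/min.
G balance: n_G = 0 + 1ξ₁ − 1ξ₂ = 111 → ξ₂ = (1·131.8 − 111)/1 = 20.85 mol/min.
Outlet amounts (n = n₀ + Σ ν·ξ):
  D: 744.9 − 2(131.8) = 481.2
  G: 0 + 1(131.8) − 1(20.85) = 111
  F: 0 + 3(20.85) = 62.54

62.5 mol/min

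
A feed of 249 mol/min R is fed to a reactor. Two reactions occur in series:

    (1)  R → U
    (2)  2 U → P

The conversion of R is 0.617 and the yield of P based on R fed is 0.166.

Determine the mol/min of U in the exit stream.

71 mol/min

Conversion of R: R consumed = 1ξ₁ = 0.617 × 249 → ξ₁ = 153.6 mol/min.
Yield of P: 1ξ₂ / 249 = 0.166 → ξ₂ = 41.33 mol/min.
Outlet amounts (n = n₀ + Σ ν·ξ):
  R: 249 − 1(153.6) = 95.37
  U: 0 + 1(153.6) − 2(41.33) = 70.97
  P: 0 + 1(41.33) = 41.33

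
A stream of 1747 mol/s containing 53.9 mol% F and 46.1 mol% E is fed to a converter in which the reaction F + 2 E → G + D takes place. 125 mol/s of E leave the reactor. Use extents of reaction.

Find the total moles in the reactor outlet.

1410 mol/s

For E: n = n₀ − 2ξ → 125 = 805.4 − 2ξ, giving ξ = 340.2 mol/s.
Outlet amounts (n = n₀ + ν ξ):
  F: 941.6 − 1(340.2) = 601.4
  E: 805.4 − 2(340.2) = 125
  G: 0 + 1(340.2) = 340.2
  D: 0 + 1(340.2) = 340.2
Total out = 601.4 + 125 + 340.2 + 340.2 = 1407 mol/s.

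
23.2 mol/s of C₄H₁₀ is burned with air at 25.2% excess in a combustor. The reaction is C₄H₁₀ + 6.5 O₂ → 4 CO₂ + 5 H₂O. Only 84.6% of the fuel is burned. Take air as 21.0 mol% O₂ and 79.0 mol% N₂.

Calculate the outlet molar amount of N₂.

Stoichiometric O₂ = 6.5 × 23.2 = 150.8 mol/s; O₂ fed = 150.8 × 1.252 = 188.8 mol/s.
N₂ fed = 188.8 × 79/21 = 710.3 mol/s.
Fuel reacted = 0.846 × 23.2 → ξ = 19.63 mol/s.
Outlet (n = n₀ + ν ξ):
  C₄H₁₀: 23.2 − 1(19.63) = 3.573
  O₂: 188.8 − 6.5(19.63) = 61.22
  N₂: 710.3 (inert)
  CO₂: 0 + 4(19.63) = 78.51
  H₂O: 0 + 5(19.63) = 98.14

710 mol/s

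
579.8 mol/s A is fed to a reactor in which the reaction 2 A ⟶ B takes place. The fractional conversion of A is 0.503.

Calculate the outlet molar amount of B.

A reacted = 0.503 × 579.8 = 291.6 mol/s; ν_A = −2, so ξ = 291.6/2 = 145.8 mol/s.
Outlet amounts (n = n₀ + ν ξ):
  A: 579.8 − 2(145.8) = 288.2
  B: 0 + 1(145.8) = 145.8

146 mol/s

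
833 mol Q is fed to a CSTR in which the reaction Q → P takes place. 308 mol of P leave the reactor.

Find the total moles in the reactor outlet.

For P: n = n₀ + 1ξ → 308 = 0 + 1ξ, giving ξ = 308 mol.
Outlet amounts (n = n₀ + ν ξ):
  Q: 833 − 1(308) = 525
  P: 0 + 1(308) = 308
Total out = 525 + 308 = 833 mol.

833 mol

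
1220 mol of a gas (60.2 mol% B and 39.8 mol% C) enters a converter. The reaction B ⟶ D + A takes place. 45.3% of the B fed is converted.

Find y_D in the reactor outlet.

B reacted = 0.453 × 734.4 = 332.7 mol; ν_B = −1, so ξ = 332.7/1 = 332.7 mol.
Outlet amounts (n = n₀ + ν ξ):
  B: 734.4 − 1(332.7) = 401.7
  D: 0 + 1(332.7) = 332.7
  A: 0 + 1(332.7) = 332.7
  C: 485.6 (inert)
Total out = 1553 mol; y_D = 332.7 / 1553 = 0.2143.

0.214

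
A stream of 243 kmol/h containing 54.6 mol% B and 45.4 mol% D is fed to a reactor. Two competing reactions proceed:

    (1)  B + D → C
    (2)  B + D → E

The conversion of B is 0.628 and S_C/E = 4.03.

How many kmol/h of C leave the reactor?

66.8 kmol/h

Conversion of B: B consumed = 0.628 × 132.7 = 83.32 kmol/h = 1ξ₁ + 1ξ₂.
Selectivity: 1ξ₁ / (1ξ₂) = 4.03 → ξ₁ = 4.03 ξ₂.
Substitute: (1·4.03 + 1) ξ₂ = 83.32 → ξ₂ = 16.56 kmol/h, ξ₁ = 66.76 kmol/h.
Outlet amounts (n = n₀ + Σ ν·ξ):
  B: 132.7 − 1(66.76) − 1(16.56) = 49.36
  D: 110.3 − 1(66.76) − 1(16.56) = 27
  C: 0 + 1(66.76) = 66.76
  E: 0 + 1(16.56) = 16.56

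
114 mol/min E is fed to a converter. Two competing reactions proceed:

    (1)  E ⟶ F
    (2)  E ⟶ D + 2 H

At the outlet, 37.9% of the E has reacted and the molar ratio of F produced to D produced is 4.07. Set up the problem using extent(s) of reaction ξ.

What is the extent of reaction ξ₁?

ξ₁ = 34.7 mol/min

Conversion of E: E consumed = 0.379 × 114 = 43.21 mol/min = 1ξ₁ + 1ξ₂.
Selectivity: 1ξ₁ / (1ξ₂) = 4.07 → ξ₁ = 4.07 ξ₂.
Substitute: (1·4.07 + 1) ξ₂ = 43.21 → ξ₂ = 8.522 mol/min, ξ₁ = 34.68 mol/min.
Outlet amounts (n = n₀ + Σ ν·ξ):
  E: 114 − 1(34.68) − 1(8.522) = 70.79
  F: 0 + 1(34.68) = 34.68
  D: 0 + 1(8.522) = 8.522
  H: 0 + 2(8.522) = 17.04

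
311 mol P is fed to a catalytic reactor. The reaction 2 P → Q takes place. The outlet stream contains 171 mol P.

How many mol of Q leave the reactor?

70 mol

For P: n = n₀ − 2ξ → 171 = 311 − 2ξ, giving ξ = 70 mol.
Outlet amounts (n = n₀ + ν ξ):
  P: 311 − 2(70) = 171
  Q: 0 + 1(70) = 70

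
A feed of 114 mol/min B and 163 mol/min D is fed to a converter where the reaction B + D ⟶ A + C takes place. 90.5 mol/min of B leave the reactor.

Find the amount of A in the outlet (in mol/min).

For B: n = n₀ − 1ξ → 90.5 = 114 − 1ξ, giving ξ = 23.5 mol/min.
Outlet amounts (n = n₀ + ν ξ):
  B: 114 − 1(23.5) = 90.5
  D: 163 − 1(23.5) = 139.5
  A: 0 + 1(23.5) = 23.5
  C: 0 + 1(23.5) = 23.5

23.5 mol/min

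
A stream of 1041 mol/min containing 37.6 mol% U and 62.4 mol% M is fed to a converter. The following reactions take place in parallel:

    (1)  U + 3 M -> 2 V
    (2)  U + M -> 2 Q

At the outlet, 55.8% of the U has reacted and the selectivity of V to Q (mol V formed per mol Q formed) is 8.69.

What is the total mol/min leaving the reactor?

Conversion of U: U consumed = 0.558 × 391.4 = 218.4 mol/min = 1ξ₁ + 1ξ₂.
Selectivity: 2ξ₁ / (2ξ₂) = 8.69 → ξ₁ = 8.69 ξ₂.
Substitute: (1·8.69 + 1) ξ₂ = 218.4 → ξ₂ = 22.54 mol/min, ξ₁ = 195.9 mol/min.
Outlet amounts (n = n₀ + Σ ν·ξ):
  U: 391.4 − 1(195.9) − 1(22.54) = 173
  M: 649.6 − 3(195.9) − 1(22.54) = 39.43
  V: 0 + 2(195.9) = 391.7
  Q: 0 + 2(22.54) = 45.08
Total out = 173 + 39.43 + 391.7 + 45.08 = 649.3 mol/min.

649 mol/min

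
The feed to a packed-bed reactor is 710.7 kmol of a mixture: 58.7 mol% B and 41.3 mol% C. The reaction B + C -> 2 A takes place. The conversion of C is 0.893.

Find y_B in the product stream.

0.218

C reacted = 0.893 × 293.5 = 262.1 kmol; ν_C = −1, so ξ = 262.1/1 = 262.1 kmol.
Outlet amounts (n = n₀ + ν ξ):
  B: 417.2 − 1(262.1) = 155.1
  C: 293.5 − 1(262.1) = 31.41
  A: 0 + 2(262.1) = 524.2
Total out = 710.7 kmol; y_B = 155.1 / 710.7 = 0.2182.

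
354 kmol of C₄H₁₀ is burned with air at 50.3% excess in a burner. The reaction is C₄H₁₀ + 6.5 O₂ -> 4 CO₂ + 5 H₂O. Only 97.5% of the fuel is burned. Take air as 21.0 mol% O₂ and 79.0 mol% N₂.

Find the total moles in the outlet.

17300 kmol

Stoichiometric O₂ = 6.5 × 354 = 2301 kmol; O₂ fed = 2301 × 1.503 = 3458 kmol.
N₂ fed = 3458 × 79/21 = 13010 kmol.
Fuel reacted = 0.975 × 354 → ξ = 345.1 kmol.
Outlet (n = n₀ + ν ξ):
  C₄H₁₀: 354 − 1(345.1) = 8.85
  O₂: 3458 − 6.5(345.1) = 1215
  N₂: 13010 (inert)
  CO₂: 0 + 4(345.1) = 1381
  H₂O: 0 + 5(345.1) = 1726
Total out = 8.85 + 1215 + 13010 + 1381 + 1726 = 17340 kmol.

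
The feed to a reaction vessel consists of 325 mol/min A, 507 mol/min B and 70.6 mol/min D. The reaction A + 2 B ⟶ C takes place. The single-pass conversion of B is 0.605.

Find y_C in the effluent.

0.257

B reacted = 0.605 × 507 = 306.7 mol/min; ν_B = −2, so ξ = 306.7/2 = 153.4 mol/min.
Outlet amounts (n = n₀ + ν ξ):
  A: 325 − 1(153.4) = 171.6
  B: 507 − 2(153.4) = 200.3
  C: 0 + 1(153.4) = 153.4
  D: 70.6 (inert)
Total out = 595.9 mol/min; y_C = 153.4 / 595.9 = 0.2574.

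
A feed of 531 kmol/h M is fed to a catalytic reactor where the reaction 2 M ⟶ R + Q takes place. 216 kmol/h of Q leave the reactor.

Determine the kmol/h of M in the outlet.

99 kmol/h

For Q: n = n₀ + 1ξ → 216 = 0 + 1ξ, giving ξ = 216 kmol/h.
Outlet amounts (n = n₀ + ν ξ):
  M: 531 − 2(216) = 99
  R: 0 + 1(216) = 216
  Q: 0 + 1(216) = 216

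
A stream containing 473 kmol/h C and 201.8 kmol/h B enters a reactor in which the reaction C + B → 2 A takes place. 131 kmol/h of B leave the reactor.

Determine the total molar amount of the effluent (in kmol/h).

675 kmol/h

For B: n = n₀ − 1ξ → 131 = 201.8 − 1ξ, giving ξ = 70.8 kmol/h.
Outlet amounts (n = n₀ + ν ξ):
  C: 473 − 1(70.8) = 402.2
  B: 201.8 − 1(70.8) = 131
  A: 0 + 2(70.8) = 141.6
Total out = 402.2 + 131 + 141.6 = 674.8 kmol/h.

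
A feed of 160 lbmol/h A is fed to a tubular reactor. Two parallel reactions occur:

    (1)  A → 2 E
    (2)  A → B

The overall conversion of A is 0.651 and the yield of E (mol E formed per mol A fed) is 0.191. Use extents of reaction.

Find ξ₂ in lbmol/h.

ξ₂ = 88.9 lbmol/h

Yield of E: 2ξ₁ / 160 = 0.191 → ξ₁ = 15.28 lbmol/h.
Conversion of A: 1ξ₁ + 1ξ₂ = 0.651 × 160 = 104.2 → ξ₂ = 88.88 lbmol/h.
Outlet amounts (n = n₀ + Σ ν·ξ):
  A: 160 − 1(15.28) − 1(88.88) = 55.84
  E: 0 + 2(15.28) = 30.56
  B: 0 + 1(88.88) = 88.88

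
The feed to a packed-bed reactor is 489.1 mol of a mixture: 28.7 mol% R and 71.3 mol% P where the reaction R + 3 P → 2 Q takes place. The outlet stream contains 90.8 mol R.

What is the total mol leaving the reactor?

390 mol

For R: n = n₀ − 1ξ → 90.8 = 140.4 − 1ξ, giving ξ = 49.57 mol.
Outlet amounts (n = n₀ + ν ξ):
  R: 140.4 − 1(49.57) = 90.8
  P: 348.7 − 3(49.57) = 200
  Q: 0 + 2(49.57) = 99.14
Total out = 90.8 + 200 + 99.14 = 390 mol.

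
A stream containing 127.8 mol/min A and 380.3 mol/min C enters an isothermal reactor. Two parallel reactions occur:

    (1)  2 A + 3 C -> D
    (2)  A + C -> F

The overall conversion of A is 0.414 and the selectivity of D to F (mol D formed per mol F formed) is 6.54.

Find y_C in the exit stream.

0.746

Conversion of A: A consumed = 0.414 × 127.8 = 52.91 mol/min = 2ξ₁ + 1ξ₂.
Selectivity: 1ξ₁ / (1ξ₂) = 6.54 → ξ₁ = 6.54 ξ₂.
Substitute: (2·6.54 + 1) ξ₂ = 52.91 → ξ₂ = 3.758 mol/min, ξ₁ = 24.58 mol/min.
Outlet amounts (n = n₀ + Σ ν·ξ):
  A: 127.8 − 2(24.58) − 1(3.758) = 74.89
  C: 380.3 − 3(24.58) − 1(3.758) = 302.8
  D: 0 + 1(24.58) = 24.58
  F: 0 + 1(3.758) = 3.758
Total out = 406 mol/min; y_C = 302.8 / 406 = 0.7458.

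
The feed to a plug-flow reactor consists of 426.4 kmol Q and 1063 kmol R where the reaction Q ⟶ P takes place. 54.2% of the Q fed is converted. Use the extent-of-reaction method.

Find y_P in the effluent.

Q reacted = 0.542 × 426.4 = 231.1 kmol; ν_Q = −1, so ξ = 231.1/1 = 231.1 kmol.
Outlet amounts (n = n₀ + ν ξ):
  Q: 426.4 − 1(231.1) = 195.3
  P: 0 + 1(231.1) = 231.1
  R: 1063 (inert)
Total out = 1489 kmol; y_P = 231.1 / 1489 = 0.1552.

0.155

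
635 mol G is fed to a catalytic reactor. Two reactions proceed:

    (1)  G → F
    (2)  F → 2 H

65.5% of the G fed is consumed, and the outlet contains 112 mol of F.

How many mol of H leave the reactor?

608 mol

Conversion of G: G consumed = 1ξ₁ = 0.655 × 635 → ξ₁ = 415.9 mol.
F balance: n_F = 0 + 1ξ₁ − 1ξ₂ = 112 → ξ₂ = (1·415.9 − 112)/1 = 303.9 mol.
Outlet amounts (n = n₀ + Σ ν·ξ):
  G: 635 − 1(415.9) = 219.1
  F: 0 + 1(415.9) − 1(303.9) = 112
  H: 0 + 2(303.9) = 607.9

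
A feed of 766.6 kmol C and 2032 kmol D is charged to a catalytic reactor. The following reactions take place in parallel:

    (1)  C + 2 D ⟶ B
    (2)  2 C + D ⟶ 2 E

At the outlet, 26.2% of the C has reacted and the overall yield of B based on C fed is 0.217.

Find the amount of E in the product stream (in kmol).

Yield of B: 1ξ₁ / 766.6 = 0.217 → ξ₁ = 166.4 kmol.
Conversion of C: 1ξ₁ + 2ξ₂ = 0.262 × 766.6 = 200.8 → ξ₂ = 17.25 kmol.
Outlet amounts (n = n₀ + Σ ν·ξ):
  C: 766.6 − 1(166.4) − 2(17.25) = 565.8
  D: 2032 − 2(166.4) − 1(17.25) = 1682
  B: 0 + 1(166.4) = 166.4
  E: 0 + 2(17.25) = 34.5

34.5 kmol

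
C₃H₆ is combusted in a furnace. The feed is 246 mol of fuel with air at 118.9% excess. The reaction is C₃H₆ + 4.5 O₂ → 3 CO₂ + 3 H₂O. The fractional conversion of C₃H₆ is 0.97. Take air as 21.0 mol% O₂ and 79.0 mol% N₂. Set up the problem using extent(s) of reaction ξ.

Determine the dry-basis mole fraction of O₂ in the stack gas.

Stoichiometric O₂ = 4.5 × 246 = 1107 mol; O₂ fed = 1107 × 2.189 = 2423 mol.
N₂ fed = 2423 × 79/21 = 9116 mol.
Fuel reacted = 0.97 × 246 → ξ = 238.6 mol.
Outlet (n = n₀ + ν ξ):
  C₃H₆: 246 − 1(238.6) = 7.38
  O₂: 2423 − 4.5(238.6) = 1349
  N₂: 9116 (inert)
  CO₂: 0 + 3(238.6) = 715.9
  H₂O: 0 + 3(238.6) = 715.9
Dry total = 11190 mol; y_O₂ (dry) = 1349 / 11190 = 0.1206.

0.121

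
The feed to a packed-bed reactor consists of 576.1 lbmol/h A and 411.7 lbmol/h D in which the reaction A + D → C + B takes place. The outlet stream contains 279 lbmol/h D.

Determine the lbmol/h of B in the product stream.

For D: n = n₀ − 1ξ → 279 = 411.7 − 1ξ, giving ξ = 132.7 lbmol/h.
Outlet amounts (n = n₀ + ν ξ):
  A: 576.1 − 1(132.7) = 443.4
  D: 411.7 − 1(132.7) = 279
  C: 0 + 1(132.7) = 132.7
  B: 0 + 1(132.7) = 132.7

133 lbmol/h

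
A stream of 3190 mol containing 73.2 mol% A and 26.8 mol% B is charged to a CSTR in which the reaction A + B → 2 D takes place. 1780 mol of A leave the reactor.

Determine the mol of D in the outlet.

1110 mol

For A: n = n₀ − 1ξ → 1780 = 2335 − 1ξ, giving ξ = 555.1 mol.
Outlet amounts (n = n₀ + ν ξ):
  A: 2335 − 1(555.1) = 1780
  B: 854.9 − 1(555.1) = 299.8
  D: 0 + 2(555.1) = 1110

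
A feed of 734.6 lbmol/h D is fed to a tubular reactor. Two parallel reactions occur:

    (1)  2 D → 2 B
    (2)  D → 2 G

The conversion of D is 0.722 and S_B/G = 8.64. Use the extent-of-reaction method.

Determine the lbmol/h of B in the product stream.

Conversion of D: D consumed = 0.722 × 734.6 = 530.4 lbmol/h = 2ξ₁ + 1ξ₂.
Selectivity: 2ξ₁ / (2ξ₂) = 8.64 → ξ₁ = 8.64 ξ₂.
Substitute: (2·8.64 + 1) ξ₂ = 530.4 → ξ₂ = 29.01 lbmol/h, ξ₁ = 250.7 lbmol/h.
Outlet amounts (n = n₀ + Σ ν·ξ):
  D: 734.6 − 2(250.7) − 1(29.01) = 204.2
  B: 0 + 2(250.7) = 501.4
  G: 0 + 2(29.01) = 58.03

501 lbmol/h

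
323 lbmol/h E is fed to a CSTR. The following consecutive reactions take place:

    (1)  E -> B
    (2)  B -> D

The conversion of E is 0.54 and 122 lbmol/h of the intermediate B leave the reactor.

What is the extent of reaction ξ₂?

Conversion of E: E consumed = 1ξ₁ = 0.54 × 323 → ξ₁ = 174.4 lbmol/h.
B balance: n_B = 0 + 1ξ₁ − 1ξ₂ = 122 → ξ₂ = (1·174.4 − 122)/1 = 52.42 lbmol/h.
Outlet amounts (n = n₀ + Σ ν·ξ):
  E: 323 − 1(174.4) = 148.6
  B: 0 + 1(174.4) − 1(52.42) = 122
  D: 0 + 1(52.42) = 52.42

ξ₂ = 52.4 lbmol/h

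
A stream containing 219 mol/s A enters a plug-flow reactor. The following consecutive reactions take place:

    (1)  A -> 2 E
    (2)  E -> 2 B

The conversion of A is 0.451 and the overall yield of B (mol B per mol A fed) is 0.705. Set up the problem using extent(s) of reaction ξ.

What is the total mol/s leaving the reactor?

Conversion of A: A consumed = 1ξ₁ = 0.451 × 219 → ξ₁ = 98.77 mol/s.
Yield of B: 2ξ₂ / 219 = 0.705 → ξ₂ = 77.2 mol/s.
Outlet amounts (n = n₀ + Σ ν·ξ):
  A: 219 − 1(98.77) = 120.2
  E: 0 + 2(98.77) − 1(77.2) = 120.3
  B: 0 + 2(77.2) = 154.4
Total out = 120.2 + 120.3 + 154.4 = 395 mol/s.

395 mol/s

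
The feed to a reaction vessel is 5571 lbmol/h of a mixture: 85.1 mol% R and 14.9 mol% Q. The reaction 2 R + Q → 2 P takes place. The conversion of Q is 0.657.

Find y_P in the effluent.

0.217

Q reacted = 0.657 × 830.1 = 545.4 lbmol/h; ν_Q = −1, so ξ = 545.4/1 = 545.4 lbmol/h.
Outlet amounts (n = n₀ + ν ξ):
  R: 4741 − 2(545.4) = 3650
  Q: 830.1 − 1(545.4) = 284.7
  P: 0 + 2(545.4) = 1091
Total out = 5026 lbmol/h; y_P = 1091 / 5026 = 0.217.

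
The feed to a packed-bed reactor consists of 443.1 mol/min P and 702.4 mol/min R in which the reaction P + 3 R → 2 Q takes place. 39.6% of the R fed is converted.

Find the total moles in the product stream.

960 mol/min

R reacted = 0.396 × 702.4 = 278.2 mol/min; ν_R = −3, so ξ = 278.2/3 = 92.72 mol/min.
Outlet amounts (n = n₀ + ν ξ):
  P: 443.1 − 1(92.72) = 350.4
  R: 702.4 − 3(92.72) = 424.2
  Q: 0 + 2(92.72) = 185.4
Total out = 350.4 + 424.2 + 185.4 = 960.1 mol/min.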